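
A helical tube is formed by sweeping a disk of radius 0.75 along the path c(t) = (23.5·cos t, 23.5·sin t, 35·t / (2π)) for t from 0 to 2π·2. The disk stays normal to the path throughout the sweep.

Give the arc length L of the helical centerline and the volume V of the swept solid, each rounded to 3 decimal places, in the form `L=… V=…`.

L=303.493 V=536.316

2πR = 2π·23.5 = 147.654855
per-turn = √(147.654855² + 35²) = √(21801.9561 + 1225) = √23026.9561 = 151.746355
L = 2 × 151.746355 = 303.492709
V = π·0.75² × L = 1.767146 × 303.492709 = 536.315887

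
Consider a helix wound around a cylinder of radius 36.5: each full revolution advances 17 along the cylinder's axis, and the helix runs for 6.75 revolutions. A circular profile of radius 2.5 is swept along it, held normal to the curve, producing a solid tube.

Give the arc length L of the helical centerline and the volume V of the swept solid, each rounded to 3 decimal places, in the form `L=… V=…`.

L=1552.267 V=30478.691

2πR = 2π·36.5 = 229.336264
per-turn = √(229.336264² + 17²) = √(52595.1219 + 289) = √52884.1219 = 229.965480
L = 6.75 × 229.965480 = 1552.266988
V = π·2.5² × L = 19.634954 × 1552.266988 = 30478.691036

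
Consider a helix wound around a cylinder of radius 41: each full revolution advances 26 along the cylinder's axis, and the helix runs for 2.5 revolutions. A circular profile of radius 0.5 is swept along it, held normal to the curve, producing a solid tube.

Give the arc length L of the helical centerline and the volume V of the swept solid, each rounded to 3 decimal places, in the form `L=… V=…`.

L=647.298 V=508.387

2πR = 2π·41 = 257.610598
per-turn = √(257.610598² + 26²) = √(66363.2200 + 676) = √67039.2200 = 258.919331
L = 2.5 × 258.919331 = 647.298328
V = π·0.5² × L = 0.785398 × 647.298328 = 508.386918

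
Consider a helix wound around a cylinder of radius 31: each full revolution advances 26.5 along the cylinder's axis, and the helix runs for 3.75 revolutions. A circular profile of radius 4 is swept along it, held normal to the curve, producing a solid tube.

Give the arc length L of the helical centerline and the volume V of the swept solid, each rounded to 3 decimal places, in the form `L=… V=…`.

L=737.149 V=37053.169

2πR = 2π·31 = 194.778745
per-turn = √(194.778745² + 26.5²) = √(37938.7593 + 702.25) = √38641.0093 = 196.573165
L = 3.75 × 196.573165 = 737.149370
V = π·4² × L = 50.265482 × 737.149370 = 37053.168721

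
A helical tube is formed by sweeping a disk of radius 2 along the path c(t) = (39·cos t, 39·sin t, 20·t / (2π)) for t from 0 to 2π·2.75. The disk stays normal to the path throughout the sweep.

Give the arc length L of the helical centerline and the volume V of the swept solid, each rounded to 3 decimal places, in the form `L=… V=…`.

L=676.112 V=8496.279

2πR = 2π·39 = 245.044227
per-turn = √(245.044227² + 20²) = √(60046.6732 + 400) = √60446.6732 = 245.859051
L = 2.75 × 245.859051 = 676.112391
V = π·2² × L = 12.566371 × 676.112391 = 8496.278888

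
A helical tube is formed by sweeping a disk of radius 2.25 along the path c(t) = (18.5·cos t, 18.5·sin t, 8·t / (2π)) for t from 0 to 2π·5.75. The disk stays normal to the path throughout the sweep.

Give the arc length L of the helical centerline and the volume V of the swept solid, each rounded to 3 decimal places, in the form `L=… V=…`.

L=669.955 V=10655.173

2πR = 2π·18.5 = 116.238928
per-turn = √(116.238928² + 8²) = √(13511.4884 + 64) = √13575.4884 = 116.513898
L = 5.75 × 116.513898 = 669.954913
V = π·2.25² × L = 15.904313 × 669.954913 = 10655.172511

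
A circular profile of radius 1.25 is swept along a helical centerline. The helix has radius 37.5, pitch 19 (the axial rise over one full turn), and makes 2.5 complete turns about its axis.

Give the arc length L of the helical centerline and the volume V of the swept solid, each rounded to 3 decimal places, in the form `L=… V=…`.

L=590.961 V=2900.871

2πR = 2π·37.5 = 235.619449
per-turn = √(235.619449² + 19²) = √(55516.5248 + 361) = √55877.5248 = 236.384273
L = 2.5 × 236.384273 = 590.960684
V = π·1.25² × L = 4.908739 × 590.960684 = 2900.871473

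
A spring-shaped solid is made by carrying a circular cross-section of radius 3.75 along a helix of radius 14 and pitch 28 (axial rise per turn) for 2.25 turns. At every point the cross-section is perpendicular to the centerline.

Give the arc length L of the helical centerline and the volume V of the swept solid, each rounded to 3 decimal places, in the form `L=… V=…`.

2πR = 2π·14 = 87.964594
per-turn = √(87.964594² + 28²) = √(7737.7699 + 784) = √8521.7699 = 92.313433
L = 2.25 × 92.313433 = 207.705223
V = π·3.75² × L = 44.178647 × 207.705223 = 9176.135685

L=207.705 V=9176.136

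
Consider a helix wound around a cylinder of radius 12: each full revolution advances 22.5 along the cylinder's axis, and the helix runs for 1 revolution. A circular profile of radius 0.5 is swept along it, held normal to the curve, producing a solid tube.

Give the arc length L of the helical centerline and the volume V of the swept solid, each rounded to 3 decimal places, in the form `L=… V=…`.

2πR = 2π·12 = 75.398224
per-turn = √(75.398224² + 22.5²) = √(5684.8921 + 506.25) = √6191.1421 = 78.683811
L = 1 × 78.683811 = 78.683811
V = π·0.5² × L = 0.785398 × 78.683811 = 61.798121

L=78.684 V=61.798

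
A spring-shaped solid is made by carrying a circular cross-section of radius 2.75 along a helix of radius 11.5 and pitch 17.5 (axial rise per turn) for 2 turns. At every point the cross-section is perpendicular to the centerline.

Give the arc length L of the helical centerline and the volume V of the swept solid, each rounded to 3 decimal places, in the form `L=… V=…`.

L=148.691 V=3532.650

2πR = 2π·11.5 = 72.256631
per-turn = √(72.256631² + 17.5²) = √(5221.0207 + 306.25) = √5527.2707 = 74.345617
L = 2 × 74.345617 = 148.691233
V = π·2.75² × L = 23.758294 × 148.691233 = 3532.650106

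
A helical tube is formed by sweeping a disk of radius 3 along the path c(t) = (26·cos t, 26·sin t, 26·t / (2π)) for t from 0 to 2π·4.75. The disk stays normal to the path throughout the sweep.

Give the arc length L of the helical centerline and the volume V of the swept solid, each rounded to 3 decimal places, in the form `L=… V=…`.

2πR = 2π·26 = 163.362818
per-turn = √(163.362818² + 26²) = √(26687.4103 + 676) = √27363.4103 = 165.418893
L = 4.75 × 165.418893 = 785.739744
V = π·3² × L = 28.274334 × 785.739744 = 22216.267859

L=785.740 V=22216.268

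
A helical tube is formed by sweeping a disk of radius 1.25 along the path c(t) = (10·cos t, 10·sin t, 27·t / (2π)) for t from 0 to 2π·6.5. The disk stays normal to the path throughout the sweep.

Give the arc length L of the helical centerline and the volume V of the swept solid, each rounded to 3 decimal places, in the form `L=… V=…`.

L=444.518 V=2182.024

2πR = 2π·10 = 62.831853
per-turn = √(62.831853² + 27²) = √(3947.8418 + 729) = √4676.8418 = 68.387439
L = 6.5 × 68.387439 = 444.518351
V = π·1.25² × L = 4.908739 × 444.518351 = 2182.024353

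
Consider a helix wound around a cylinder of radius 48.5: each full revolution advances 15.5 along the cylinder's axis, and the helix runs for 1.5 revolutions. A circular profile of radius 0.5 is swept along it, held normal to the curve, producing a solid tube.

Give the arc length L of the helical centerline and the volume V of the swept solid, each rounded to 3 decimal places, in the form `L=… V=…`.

2πR = 2π·48.5 = 304.734487
per-turn = √(304.734487² + 15.5²) = √(92863.1078 + 240.25) = √93103.3578 = 305.128428
L = 1.5 × 305.128428 = 457.692643
V = π·0.5² × L = 0.785398 × 457.692643 = 359.470961

L=457.693 V=359.471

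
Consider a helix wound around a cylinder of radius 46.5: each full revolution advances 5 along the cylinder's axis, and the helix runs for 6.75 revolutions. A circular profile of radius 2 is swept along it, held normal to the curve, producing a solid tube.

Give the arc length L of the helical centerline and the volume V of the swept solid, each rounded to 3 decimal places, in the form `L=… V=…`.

2πR = 2π·46.5 = 292.168117
per-turn = √(292.168117² + 5²) = √(85362.2085 + 25) = √85387.2085 = 292.210897
L = 6.75 × 292.210897 = 1972.423556
V = π·2² × L = 12.566371 × 1972.423556 = 24786.205418

L=1972.424 V=24786.205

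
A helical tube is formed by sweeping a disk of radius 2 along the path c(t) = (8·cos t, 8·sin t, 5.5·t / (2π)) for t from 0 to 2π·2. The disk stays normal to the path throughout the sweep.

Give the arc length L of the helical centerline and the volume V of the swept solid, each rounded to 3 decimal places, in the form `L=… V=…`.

L=101.131 V=1270.849

2πR = 2π·8 = 50.265482
per-turn = √(50.265482² + 5.5²) = √(2526.6187 + 30.25) = √2556.8687 = 50.565489
L = 2 × 50.565489 = 101.130979
V = π·2² × L = 12.566371 × 101.130979 = 1270.849362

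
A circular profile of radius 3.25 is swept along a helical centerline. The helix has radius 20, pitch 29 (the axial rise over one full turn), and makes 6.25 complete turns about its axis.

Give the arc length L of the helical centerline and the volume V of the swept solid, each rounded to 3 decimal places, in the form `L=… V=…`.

2πR = 2π·20 = 125.663706
per-turn = √(125.663706² + 29²) = √(15791.3670 + 841) = √16632.3670 = 128.966535
L = 6.25 × 128.966535 = 806.040841
V = π·3.25² × L = 33.183072 × 806.040841 = 26746.911591

L=806.041 V=26746.912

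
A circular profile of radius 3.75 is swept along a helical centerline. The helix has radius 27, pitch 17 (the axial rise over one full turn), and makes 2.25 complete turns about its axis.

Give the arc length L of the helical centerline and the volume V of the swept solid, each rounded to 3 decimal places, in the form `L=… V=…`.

L=383.615 V=16947.601

2πR = 2π·27 = 169.646003
per-turn = √(169.646003² + 17²) = √(28779.7664 + 289) = √29068.7664 = 170.495649
L = 2.25 × 170.495649 = 383.615211
V = π·3.75² × L = 44.178647 × 383.615211 = 16947.600870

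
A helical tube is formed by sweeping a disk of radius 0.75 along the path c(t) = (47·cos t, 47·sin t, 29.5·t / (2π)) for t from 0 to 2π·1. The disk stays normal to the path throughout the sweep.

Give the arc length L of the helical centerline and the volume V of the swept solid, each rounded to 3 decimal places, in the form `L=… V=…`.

2πR = 2π·47 = 295.309709
per-turn = √(295.309709² + 29.5²) = √(87207.8245 + 870.25) = √88078.0745 = 296.779505
L = 1 × 296.779505 = 296.779505
V = π·0.75² × L = 1.767146 × 296.779505 = 524.452676

L=296.780 V=524.453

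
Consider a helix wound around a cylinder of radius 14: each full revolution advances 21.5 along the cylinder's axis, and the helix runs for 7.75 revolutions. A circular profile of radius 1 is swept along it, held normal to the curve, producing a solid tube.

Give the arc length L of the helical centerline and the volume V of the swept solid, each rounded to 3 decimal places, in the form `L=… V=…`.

2πR = 2π·14 = 87.964594
per-turn = √(87.964594² + 21.5²) = √(7737.7699 + 462.25) = √8200.0199 = 90.553961
L = 7.75 × 90.553961 = 701.793198
V = π·1² × L = 3.141593 × 701.793198 = 2204.748354

L=701.793 V=2204.748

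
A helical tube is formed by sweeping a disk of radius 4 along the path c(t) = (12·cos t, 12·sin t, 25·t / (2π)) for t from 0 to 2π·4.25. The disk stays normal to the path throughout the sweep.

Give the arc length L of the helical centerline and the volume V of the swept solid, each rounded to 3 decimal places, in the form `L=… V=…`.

2πR = 2π·12 = 75.398224
per-turn = √(75.398224² + 25²) = √(5684.8921 + 625) = √6309.8921 = 79.434829
L = 4.25 × 79.434829 = 337.598025
V = π·4² × L = 50.265482 × 337.598025 = 16969.527619

L=337.598 V=16969.528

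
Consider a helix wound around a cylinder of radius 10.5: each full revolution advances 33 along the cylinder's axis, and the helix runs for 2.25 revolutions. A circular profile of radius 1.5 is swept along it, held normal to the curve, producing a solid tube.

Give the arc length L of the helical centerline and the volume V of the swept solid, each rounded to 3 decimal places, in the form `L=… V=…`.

L=165.975 V=1173.205

2πR = 2π·10.5 = 65.973446
per-turn = √(65.973446² + 33²) = √(4352.4955 + 1089) = √5441.4955 = 73.766493
L = 2.25 × 73.766493 = 165.974610
V = π·1.5² × L = 7.068583 × 165.974610 = 1173.205385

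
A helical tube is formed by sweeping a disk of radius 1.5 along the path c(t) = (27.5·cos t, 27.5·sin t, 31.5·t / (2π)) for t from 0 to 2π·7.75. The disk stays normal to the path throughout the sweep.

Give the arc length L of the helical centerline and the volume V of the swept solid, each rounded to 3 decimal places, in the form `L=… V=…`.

L=1361.175 V=9621.576

2πR = 2π·27.5 = 172.787596
per-turn = √(172.787596² + 31.5²) = √(29855.5533 + 992.25) = √30847.8033 = 175.635427
L = 7.75 × 175.635427 = 1361.174561
V = π·1.5² × L = 7.068583 × 1361.174561 = 9621.576005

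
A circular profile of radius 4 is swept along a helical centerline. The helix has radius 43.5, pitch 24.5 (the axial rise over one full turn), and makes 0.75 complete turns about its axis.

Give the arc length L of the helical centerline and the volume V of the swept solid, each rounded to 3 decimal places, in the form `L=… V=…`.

2πR = 2π·43.5 = 273.318561
per-turn = √(273.318561² + 24.5²) = √(74703.0357 + 600.25) = √75303.2857 = 274.414442
L = 0.75 × 274.414442 = 205.810831
V = π·4² × L = 50.265482 × 205.810831 = 10345.180722

L=205.811 V=10345.181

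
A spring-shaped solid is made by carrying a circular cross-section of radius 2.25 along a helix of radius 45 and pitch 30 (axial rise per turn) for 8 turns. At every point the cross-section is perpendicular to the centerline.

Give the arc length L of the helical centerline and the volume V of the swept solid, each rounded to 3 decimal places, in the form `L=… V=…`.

2πR = 2π·45 = 282.743339
per-turn = √(282.743339² + 30²) = √(79943.7956 + 900) = √80843.7956 = 284.330434
L = 8 × 284.330434 = 2274.643471
V = π·2.25² × L = 15.904313 × 2274.643471 = 36176.641296

L=2274.643 V=36176.641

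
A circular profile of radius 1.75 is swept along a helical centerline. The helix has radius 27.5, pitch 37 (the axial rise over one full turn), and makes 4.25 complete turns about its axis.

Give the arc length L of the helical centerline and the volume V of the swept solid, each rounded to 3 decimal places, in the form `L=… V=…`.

L=750.995 V=7225.419

2πR = 2π·27.5 = 172.787596
per-turn = √(172.787596² + 37²) = √(29855.5533 + 1369) = √31224.5533 = 176.704707
L = 4.25 × 176.704707 = 750.995003
V = π·1.75² × L = 9.621128 × 750.995003 = 7225.418675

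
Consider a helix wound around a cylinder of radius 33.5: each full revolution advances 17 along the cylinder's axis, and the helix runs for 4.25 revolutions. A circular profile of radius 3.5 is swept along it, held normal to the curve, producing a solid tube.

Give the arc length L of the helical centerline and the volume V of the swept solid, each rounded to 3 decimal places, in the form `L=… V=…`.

2πR = 2π·33.5 = 210.486708
per-turn = √(210.486708² + 17²) = √(44304.6542 + 289) = √44593.6542 = 211.172096
L = 4.25 × 211.172096 = 897.481408
V = π·3.5² × L = 38.484510 × 897.481408 = 34539.132237

L=897.481 V=34539.132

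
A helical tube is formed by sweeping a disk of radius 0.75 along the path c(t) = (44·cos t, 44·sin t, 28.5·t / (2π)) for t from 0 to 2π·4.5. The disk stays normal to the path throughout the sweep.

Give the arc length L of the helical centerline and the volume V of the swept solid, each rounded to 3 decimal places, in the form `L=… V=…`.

2πR = 2π·44 = 276.460154
per-turn = √(276.460154² + 28.5²) = √(76430.2165 + 812.25) = √77242.4665 = 277.925289
L = 4.5 × 277.925289 = 1250.663802
V = π·0.75² × L = 1.767146 × 1250.663802 = 2210.105370

L=1250.664 V=2210.105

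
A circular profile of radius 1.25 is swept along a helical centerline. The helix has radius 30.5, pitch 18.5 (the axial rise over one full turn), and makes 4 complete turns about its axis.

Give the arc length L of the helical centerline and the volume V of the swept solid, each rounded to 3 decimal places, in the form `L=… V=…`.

L=770.112 V=3780.279

2πR = 2π·30.5 = 191.637152
per-turn = √(191.637152² + 18.5²) = √(36724.7980 + 342.25) = √37067.0480 = 192.528045
L = 4 × 192.528045 = 770.112179
V = π·1.25² × L = 4.908739 × 770.112179 = 3780.279317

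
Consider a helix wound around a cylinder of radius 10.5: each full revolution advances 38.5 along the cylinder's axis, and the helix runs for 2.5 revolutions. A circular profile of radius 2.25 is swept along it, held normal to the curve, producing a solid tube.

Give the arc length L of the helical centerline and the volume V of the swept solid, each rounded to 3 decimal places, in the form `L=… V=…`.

L=190.964 V=3037.147

2πR = 2π·10.5 = 65.973446
per-turn = √(65.973446² + 38.5²) = √(4352.4955 + 1482.25) = √5834.7455 = 76.385506
L = 2.5 × 76.385506 = 190.963765
V = π·2.25² × L = 15.904313 × 190.963765 = 3037.147457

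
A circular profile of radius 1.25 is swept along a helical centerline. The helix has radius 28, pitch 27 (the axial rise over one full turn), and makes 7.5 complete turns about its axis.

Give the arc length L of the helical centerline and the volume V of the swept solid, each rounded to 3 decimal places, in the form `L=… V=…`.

L=1334.917 V=6552.760

2πR = 2π·28 = 175.929189
per-turn = √(175.929189² + 27²) = √(30951.0794 + 729) = √31680.0794 = 177.988987
L = 7.5 × 177.988987 = 1334.917401
V = π·1.25² × L = 4.908739 × 1334.917401 = 6552.760467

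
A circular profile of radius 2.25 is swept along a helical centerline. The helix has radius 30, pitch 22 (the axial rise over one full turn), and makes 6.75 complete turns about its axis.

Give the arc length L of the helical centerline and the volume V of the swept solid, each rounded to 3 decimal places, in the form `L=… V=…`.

L=1280.982 V=20373.134

2πR = 2π·30 = 188.495559
per-turn = √(188.495559² + 22²) = √(35530.5758 + 484) = √36014.5758 = 189.775066
L = 6.75 × 189.775066 = 1280.981698
V = π·2.25² × L = 15.904313 × 1280.981698 = 20373.133635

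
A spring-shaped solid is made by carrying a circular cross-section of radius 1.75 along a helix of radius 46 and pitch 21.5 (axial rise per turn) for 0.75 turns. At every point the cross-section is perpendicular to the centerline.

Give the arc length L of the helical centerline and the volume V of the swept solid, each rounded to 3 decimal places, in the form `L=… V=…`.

2πR = 2π·46 = 289.026524
per-turn = √(289.026524² + 21.5²) = √(83536.3317 + 462.25) = √83998.5817 = 289.825088
L = 0.75 × 289.825088 = 217.368816
V = π·1.75² × L = 9.621128 × 217.368816 = 2091.333094

L=217.369 V=2091.333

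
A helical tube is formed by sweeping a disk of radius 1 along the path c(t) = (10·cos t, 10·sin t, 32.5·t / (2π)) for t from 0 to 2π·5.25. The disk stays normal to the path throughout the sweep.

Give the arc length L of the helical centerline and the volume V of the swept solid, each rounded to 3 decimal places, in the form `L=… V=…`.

L=371.383 V=1166.734

2πR = 2π·10 = 62.831853
per-turn = √(62.831853² + 32.5²) = √(3947.8418 + 1056.25) = √5004.0918 = 70.739605
L = 5.25 × 70.739605 = 371.382928
V = π·1² × L = 3.141593 × 371.382928 = 1166.733878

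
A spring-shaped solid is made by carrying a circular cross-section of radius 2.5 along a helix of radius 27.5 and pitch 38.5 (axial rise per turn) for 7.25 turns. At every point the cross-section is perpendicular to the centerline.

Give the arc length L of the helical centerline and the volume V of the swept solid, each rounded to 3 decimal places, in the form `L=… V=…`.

L=1283.430 V=25200.095

2πR = 2π·27.5 = 172.787596
per-turn = √(172.787596² + 38.5²) = √(29855.5533 + 1482.25) = √31337.8033 = 177.024866
L = 7.25 × 177.024866 = 1283.430281
V = π·2.5² × L = 19.634954 × 1283.430281 = 25200.094642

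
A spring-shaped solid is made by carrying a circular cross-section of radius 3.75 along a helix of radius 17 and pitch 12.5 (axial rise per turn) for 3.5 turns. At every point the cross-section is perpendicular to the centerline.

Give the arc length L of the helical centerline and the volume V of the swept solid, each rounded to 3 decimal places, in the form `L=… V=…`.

L=376.401 V=16628.876

2πR = 2π·17 = 106.814150
per-turn = √(106.814150² + 12.5²) = √(11409.2627 + 156.25) = √11565.5127 = 107.543074
L = 3.5 × 107.543074 = 376.400758
V = π·3.75² × L = 44.178647 × 376.400758 = 16628.876090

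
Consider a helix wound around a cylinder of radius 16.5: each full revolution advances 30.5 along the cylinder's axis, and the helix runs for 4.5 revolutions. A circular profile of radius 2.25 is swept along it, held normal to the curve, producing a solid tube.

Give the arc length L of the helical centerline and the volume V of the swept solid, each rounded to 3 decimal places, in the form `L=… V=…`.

2πR = 2π·16.5 = 103.672558
per-turn = √(103.672558² + 30.5²) = √(10747.9992 + 930.25) = √11678.2492 = 108.065948
L = 4.5 × 108.065948 = 486.296768
V = π·2.25² × L = 15.904313 × 486.296768 = 7734.215909

L=486.297 V=7734.216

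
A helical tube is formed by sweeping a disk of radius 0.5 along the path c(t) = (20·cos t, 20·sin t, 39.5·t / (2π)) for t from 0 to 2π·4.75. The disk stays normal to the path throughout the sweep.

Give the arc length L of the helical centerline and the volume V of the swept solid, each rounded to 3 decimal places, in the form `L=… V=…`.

L=625.696 V=491.421

2πR = 2π·20 = 125.663706
per-turn = √(125.663706² + 39.5²) = √(15791.3670 + 1560.25) = √17351.6170 = 131.725537
L = 4.75 × 131.725537 = 625.696300
V = π·0.5² × L = 0.785398 × 625.696300 = 491.420725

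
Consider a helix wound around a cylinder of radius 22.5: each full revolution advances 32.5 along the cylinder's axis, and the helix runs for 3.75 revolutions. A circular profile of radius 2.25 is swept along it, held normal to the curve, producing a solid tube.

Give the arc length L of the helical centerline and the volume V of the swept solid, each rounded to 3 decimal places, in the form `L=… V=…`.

L=543.972 V=8651.506

2πR = 2π·22.5 = 141.371669
per-turn = √(141.371669² + 32.5²) = √(19985.9489 + 1056.25) = √21042.1989 = 145.059294
L = 3.75 × 145.059294 = 543.972354
V = π·2.25² × L = 15.904313 × 543.972354 = 8651.506482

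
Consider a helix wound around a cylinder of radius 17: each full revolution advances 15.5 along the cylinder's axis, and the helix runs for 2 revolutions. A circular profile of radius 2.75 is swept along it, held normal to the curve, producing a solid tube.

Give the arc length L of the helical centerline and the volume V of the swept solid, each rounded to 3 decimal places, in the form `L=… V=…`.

2πR = 2π·17 = 106.814150
per-turn = √(106.814150² + 15.5²) = √(11409.2627 + 240.25) = √11649.5127 = 107.932908
L = 2 × 107.932908 = 215.865817
V = π·2.75² × L = 23.758294 × 215.865817 = 5128.603629

L=215.866 V=5128.604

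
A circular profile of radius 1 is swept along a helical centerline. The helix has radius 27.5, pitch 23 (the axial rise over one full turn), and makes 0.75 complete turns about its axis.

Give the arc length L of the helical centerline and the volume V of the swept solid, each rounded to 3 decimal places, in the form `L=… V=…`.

L=130.734 V=410.712

2πR = 2π·27.5 = 172.787596
per-turn = √(172.787596² + 23²) = √(29855.5533 + 529) = √30384.5533 = 174.311656
L = 0.75 × 174.311656 = 130.733742
V = π·1² × L = 3.141593 × 130.733742 = 410.712163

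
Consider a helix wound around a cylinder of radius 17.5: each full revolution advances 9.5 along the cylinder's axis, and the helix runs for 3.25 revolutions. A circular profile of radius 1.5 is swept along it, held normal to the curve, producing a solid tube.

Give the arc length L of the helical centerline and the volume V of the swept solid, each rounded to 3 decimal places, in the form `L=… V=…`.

2πR = 2π·17.5 = 109.955743
per-turn = √(109.955743² + 9.5²) = √(12090.2654 + 90.25) = √12180.5154 = 110.365372
L = 3.25 × 110.365372 = 358.687460
V = π·1.5² × L = 7.068583 × 358.687460 = 2535.412249

L=358.687 V=2535.412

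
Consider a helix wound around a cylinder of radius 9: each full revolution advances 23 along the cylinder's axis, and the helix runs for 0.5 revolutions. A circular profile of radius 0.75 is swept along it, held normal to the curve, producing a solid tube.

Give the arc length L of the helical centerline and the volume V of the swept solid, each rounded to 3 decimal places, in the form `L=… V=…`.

2πR = 2π·9 = 56.548668
per-turn = √(56.548668² + 23²) = √(3197.7518 + 529) = √3726.7518 = 61.047128
L = 0.5 × 61.047128 = 30.523564
V = π·0.75² × L = 1.767146 × 30.523564 = 53.939590

L=30.524 V=53.940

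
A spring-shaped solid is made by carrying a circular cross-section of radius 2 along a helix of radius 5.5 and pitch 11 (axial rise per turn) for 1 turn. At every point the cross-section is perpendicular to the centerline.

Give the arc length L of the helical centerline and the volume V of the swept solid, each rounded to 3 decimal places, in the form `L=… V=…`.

L=36.266 V=455.732

2πR = 2π·5.5 = 34.557519
per-turn = √(34.557519² + 11²) = √(1194.2221 + 121) = √1315.2221 = 36.265991
L = 1 × 36.265991 = 36.265991
V = π·2² × L = 12.566371 × 36.265991 = 455.731889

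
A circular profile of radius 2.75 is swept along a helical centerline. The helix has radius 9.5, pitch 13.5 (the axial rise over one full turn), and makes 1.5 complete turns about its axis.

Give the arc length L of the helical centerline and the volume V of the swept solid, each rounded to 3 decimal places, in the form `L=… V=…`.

L=91.797 V=2180.935

2πR = 2π·9.5 = 59.690260
per-turn = √(59.690260² + 13.5²) = √(3562.9272 + 182.25) = √3745.1772 = 61.197853
L = 1.5 × 61.197853 = 91.796779
V = π·2.75² × L = 23.758294 × 91.796779 = 2180.934910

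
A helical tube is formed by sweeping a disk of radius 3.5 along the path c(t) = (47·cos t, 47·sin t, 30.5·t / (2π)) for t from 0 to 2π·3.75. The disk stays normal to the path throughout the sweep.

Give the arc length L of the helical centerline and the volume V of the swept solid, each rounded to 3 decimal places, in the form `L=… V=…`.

2πR = 2π·47 = 295.309709
per-turn = √(295.309709² + 30.5²) = √(87207.8245 + 930.25) = √88138.0745 = 296.880573
L = 3.75 × 296.880573 = 1113.302148
V = π·3.5² × L = 38.484510 × 1113.302148 = 42844.887651

L=1113.302 V=42844.888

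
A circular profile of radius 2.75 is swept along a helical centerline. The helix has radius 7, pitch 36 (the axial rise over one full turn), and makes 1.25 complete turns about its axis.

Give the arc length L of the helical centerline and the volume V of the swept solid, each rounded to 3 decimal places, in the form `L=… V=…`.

L=71.046 V=1687.937

2πR = 2π·7 = 43.982297
per-turn = √(43.982297² + 36²) = √(1934.4425 + 1296) = √3230.4425 = 56.836981
L = 1.25 × 56.836981 = 71.046227
V = π·2.75² × L = 23.758294 × 71.046227 = 1687.937176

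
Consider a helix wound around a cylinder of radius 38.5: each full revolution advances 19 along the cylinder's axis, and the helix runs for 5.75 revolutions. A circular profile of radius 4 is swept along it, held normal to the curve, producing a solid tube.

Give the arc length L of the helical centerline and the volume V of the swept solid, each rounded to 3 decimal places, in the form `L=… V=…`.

L=1395.224 V=70131.608

2πR = 2π·38.5 = 241.902634
per-turn = √(241.902634² + 19²) = √(58516.8845 + 361) = √58877.8845 = 242.647655
L = 5.75 × 242.647655 = 1395.224016
V = π·4² × L = 50.265482 × 1395.224016 = 70131.608323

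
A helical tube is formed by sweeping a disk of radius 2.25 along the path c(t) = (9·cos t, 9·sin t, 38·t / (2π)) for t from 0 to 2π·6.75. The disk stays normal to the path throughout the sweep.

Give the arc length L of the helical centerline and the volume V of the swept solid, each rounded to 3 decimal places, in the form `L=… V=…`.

L=459.880 V=7314.079

2πR = 2π·9 = 56.548668
per-turn = √(56.548668² + 38²) = √(3197.7518 + 1444) = √4641.7518 = 68.130403
L = 6.75 × 68.130403 = 459.880221
V = π·2.25² × L = 15.904313 × 459.880221 = 7314.078888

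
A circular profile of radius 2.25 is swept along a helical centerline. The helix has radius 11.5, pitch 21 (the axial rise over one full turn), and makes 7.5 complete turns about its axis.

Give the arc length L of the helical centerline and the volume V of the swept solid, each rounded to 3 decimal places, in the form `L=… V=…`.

L=564.348 V=8975.567

2πR = 2π·11.5 = 72.256631
per-turn = √(72.256631² + 21²) = √(5221.0207 + 441) = √5662.0207 = 75.246400
L = 7.5 × 75.246400 = 564.348001
V = π·2.25² × L = 15.904313 × 564.348001 = 8975.567137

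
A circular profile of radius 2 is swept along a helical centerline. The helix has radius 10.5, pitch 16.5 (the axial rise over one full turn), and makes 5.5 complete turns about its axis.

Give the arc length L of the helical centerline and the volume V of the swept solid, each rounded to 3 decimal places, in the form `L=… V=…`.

2πR = 2π·10.5 = 65.973446
per-turn = √(65.973446² + 16.5²) = √(4352.4955 + 272.25) = √4624.7455 = 68.005482
L = 5.5 × 68.005482 = 374.030149
V = π·2² × L = 12.566371 × 374.030149 = 4700.201477

L=374.030 V=4700.201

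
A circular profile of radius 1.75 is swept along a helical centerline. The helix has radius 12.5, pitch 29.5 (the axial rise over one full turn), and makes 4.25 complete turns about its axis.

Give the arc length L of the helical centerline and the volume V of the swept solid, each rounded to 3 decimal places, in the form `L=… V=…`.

2πR = 2π·12.5 = 78.539816
per-turn = √(78.539816² + 29.5²) = √(6168.5028 + 870.25) = √7038.7528 = 83.897275
L = 4.25 × 83.897275 = 356.563419
V = π·1.75² × L = 9.621128 × 356.563419 = 3430.542114

L=356.563 V=3430.542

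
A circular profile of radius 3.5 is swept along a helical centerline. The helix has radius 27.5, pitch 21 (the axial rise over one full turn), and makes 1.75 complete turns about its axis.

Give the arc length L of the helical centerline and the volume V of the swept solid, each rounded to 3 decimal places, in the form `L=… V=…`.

L=304.603 V=11722.510

2πR = 2π·27.5 = 172.787596
per-turn = √(172.787596² + 21²) = √(29855.5533 + 441) = √30296.5533 = 174.059051
L = 1.75 × 174.059051 = 304.603340
V = π·3.5² × L = 38.484510 × 304.603340 = 11722.510273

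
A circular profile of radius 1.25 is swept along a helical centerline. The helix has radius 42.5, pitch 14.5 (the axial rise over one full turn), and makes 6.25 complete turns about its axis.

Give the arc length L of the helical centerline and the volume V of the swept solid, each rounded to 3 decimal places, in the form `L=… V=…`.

L=1671.430 V=8204.612

2πR = 2π·42.5 = 267.035376
per-turn = √(267.035376² + 14.5²) = √(71307.8918 + 210.25) = √71518.1418 = 267.428760
L = 6.25 × 267.428760 = 1671.429751
V = π·1.25² × L = 4.908739 × 1671.429751 = 8204.611606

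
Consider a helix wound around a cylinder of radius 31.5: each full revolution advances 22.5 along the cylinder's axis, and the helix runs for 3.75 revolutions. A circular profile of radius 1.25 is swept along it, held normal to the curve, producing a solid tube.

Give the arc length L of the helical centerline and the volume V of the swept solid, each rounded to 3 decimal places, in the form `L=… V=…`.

2πR = 2π·31.5 = 197.920337
per-turn = √(197.920337² + 22.5²) = √(39172.4599 + 506.25) = √39678.7099 = 199.195155
L = 3.75 × 199.195155 = 746.981832
V = π·1.25² × L = 4.908739 × 746.981832 = 3666.738494

L=746.982 V=3666.738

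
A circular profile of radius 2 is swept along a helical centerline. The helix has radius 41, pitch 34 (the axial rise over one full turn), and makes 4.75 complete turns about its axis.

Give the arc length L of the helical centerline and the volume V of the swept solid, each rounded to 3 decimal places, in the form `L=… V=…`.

L=1234.262 V=15510.192

2πR = 2π·41 = 257.610598
per-turn = √(257.610598² + 34²) = √(66363.2200 + 1156) = √67519.2200 = 259.844607
L = 4.75 × 259.844607 = 1234.261885
V = π·2² × L = 12.566371 × 1234.261885 = 15510.192284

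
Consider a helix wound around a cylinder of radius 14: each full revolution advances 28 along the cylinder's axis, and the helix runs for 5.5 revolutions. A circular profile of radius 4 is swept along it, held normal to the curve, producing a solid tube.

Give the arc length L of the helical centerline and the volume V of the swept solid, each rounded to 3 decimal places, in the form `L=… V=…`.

L=507.724 V=25520.986

2πR = 2π·14 = 87.964594
per-turn = √(87.964594² + 28²) = √(7737.7699 + 784) = √8521.7699 = 92.313433
L = 5.5 × 92.313433 = 507.723880
V = π·4² × L = 50.265482 × 507.723880 = 25520.985766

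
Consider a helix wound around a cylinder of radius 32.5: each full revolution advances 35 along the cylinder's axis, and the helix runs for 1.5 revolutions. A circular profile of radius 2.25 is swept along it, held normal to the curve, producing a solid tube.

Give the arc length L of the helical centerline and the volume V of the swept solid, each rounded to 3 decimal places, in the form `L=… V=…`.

L=310.772 V=4942.614

2πR = 2π·32.5 = 204.203522
per-turn = √(204.203522² + 35²) = √(41699.0786 + 1225) = √42924.0786 = 207.181270
L = 1.5 × 207.181270 = 310.771905
V = π·2.25² × L = 15.904313 × 310.771905 = 4942.613587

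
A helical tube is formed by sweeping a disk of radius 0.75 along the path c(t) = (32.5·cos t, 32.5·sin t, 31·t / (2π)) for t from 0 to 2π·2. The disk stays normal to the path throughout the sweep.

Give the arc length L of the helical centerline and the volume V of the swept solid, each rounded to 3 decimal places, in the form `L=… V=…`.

2πR = 2π·32.5 = 204.203522
per-turn = √(204.203522² + 31²) = √(41699.0786 + 961) = √42660.0786 = 206.543164
L = 2 × 206.543164 = 413.086328
V = π·0.75² × L = 1.767146 × 413.086328 = 729.983798

L=413.086 V=729.984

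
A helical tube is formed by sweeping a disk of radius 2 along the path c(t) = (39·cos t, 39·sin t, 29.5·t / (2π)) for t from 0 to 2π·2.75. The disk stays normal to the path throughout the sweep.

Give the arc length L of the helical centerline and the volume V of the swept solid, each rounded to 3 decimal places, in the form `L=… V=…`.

L=678.737 V=8529.264

2πR = 2π·39 = 245.044227
per-turn = √(245.044227² + 29.5²) = √(60046.6732 + 870.25) = √60916.9232 = 246.813539
L = 2.75 × 246.813539 = 678.737233
V = π·2² × L = 12.566371 × 678.737233 = 8529.263620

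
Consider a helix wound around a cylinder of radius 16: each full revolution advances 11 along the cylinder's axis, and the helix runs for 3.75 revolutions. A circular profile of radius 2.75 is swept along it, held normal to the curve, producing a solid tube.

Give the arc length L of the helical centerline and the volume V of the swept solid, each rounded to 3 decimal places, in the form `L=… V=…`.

L=379.241 V=9010.123

2πR = 2π·16 = 100.530965
per-turn = √(100.530965² + 11²) = √(10106.4749 + 121) = √10227.4749 = 101.130979
L = 3.75 × 101.130979 = 379.241171
V = π·2.75² × L = 23.758294 × 379.241171 = 9010.123408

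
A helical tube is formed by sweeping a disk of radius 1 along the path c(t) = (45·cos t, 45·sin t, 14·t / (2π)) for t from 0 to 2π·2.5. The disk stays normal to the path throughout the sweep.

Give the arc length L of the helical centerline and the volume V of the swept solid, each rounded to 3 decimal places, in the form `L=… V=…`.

2πR = 2π·45 = 282.743339
per-turn = √(282.743339² + 14²) = √(79943.7956 + 196) = √80139.7956 = 283.089731
L = 2.5 × 283.089731 = 707.724327
V = π·1² × L = 3.141593 × 707.724327 = 2223.381546

L=707.724 V=2223.382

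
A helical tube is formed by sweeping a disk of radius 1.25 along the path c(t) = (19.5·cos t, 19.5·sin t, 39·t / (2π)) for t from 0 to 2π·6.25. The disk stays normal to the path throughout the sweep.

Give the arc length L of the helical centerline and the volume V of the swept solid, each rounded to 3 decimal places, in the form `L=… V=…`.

L=803.621 V=3944.767

2πR = 2π·19.5 = 122.522113
per-turn = √(122.522113² + 39²) = √(15011.6683 + 1521) = √16532.6683 = 128.579424
L = 6.25 × 128.579424 = 803.621400
V = π·1.25² × L = 4.908739 × 803.621400 = 3944.767325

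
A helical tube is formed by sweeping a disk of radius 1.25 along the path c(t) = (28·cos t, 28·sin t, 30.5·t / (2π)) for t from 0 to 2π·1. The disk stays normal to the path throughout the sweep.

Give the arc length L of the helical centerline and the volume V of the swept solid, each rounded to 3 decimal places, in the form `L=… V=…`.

2πR = 2π·28 = 175.929189
per-turn = √(175.929189² + 30.5²) = √(30951.0794 + 930.25) = √31881.3294 = 178.553436
L = 1 × 178.553436 = 178.553436
V = π·1.25² × L = 4.908739 × 178.553436 = 876.472128

L=178.553 V=876.472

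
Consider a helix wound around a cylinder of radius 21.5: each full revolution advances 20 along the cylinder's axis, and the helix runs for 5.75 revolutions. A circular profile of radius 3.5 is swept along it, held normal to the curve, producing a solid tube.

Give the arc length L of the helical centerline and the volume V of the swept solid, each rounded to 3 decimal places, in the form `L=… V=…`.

L=785.226 V=30219.022

2πR = 2π·21.5 = 135.088484
per-turn = √(135.088484² + 20²) = √(18248.8985 + 400) = √18648.8985 = 136.560970
L = 5.75 × 136.560970 = 785.225578
V = π·3.5² × L = 38.484510 × 785.225578 = 30219.021603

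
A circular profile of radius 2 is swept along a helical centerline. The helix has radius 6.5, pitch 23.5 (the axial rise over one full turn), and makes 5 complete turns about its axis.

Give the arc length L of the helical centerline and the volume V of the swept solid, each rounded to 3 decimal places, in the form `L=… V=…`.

2πR = 2π·6.5 = 40.840704
per-turn = √(40.840704² + 23.5²) = √(1667.9631 + 552.25) = √2220.2131 = 47.119138
L = 5 × 47.119138 = 235.595689
V = π·2² × L = 12.566371 × 235.595689 = 2960.582741

L=235.596 V=2960.583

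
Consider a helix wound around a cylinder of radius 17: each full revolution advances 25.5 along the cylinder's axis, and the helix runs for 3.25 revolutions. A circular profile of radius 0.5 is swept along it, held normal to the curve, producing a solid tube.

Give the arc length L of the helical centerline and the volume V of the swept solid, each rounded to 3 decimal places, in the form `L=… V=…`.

2πR = 2π·17 = 106.814150
per-turn = √(106.814150² + 25.5²) = √(11409.2627 + 650.25) = √12059.5127 = 109.815813
L = 3.25 × 109.815813 = 356.901391
V = π·0.5² × L = 0.785398 × 356.901391 = 280.309697

L=356.901 V=280.310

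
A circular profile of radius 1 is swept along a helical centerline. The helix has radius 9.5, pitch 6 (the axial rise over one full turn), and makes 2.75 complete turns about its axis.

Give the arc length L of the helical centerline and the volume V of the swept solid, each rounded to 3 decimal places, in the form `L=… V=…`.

L=164.975 V=518.286

2πR = 2π·9.5 = 59.690260
per-turn = √(59.690260² + 6²) = √(3562.9272 + 36) = √3598.9272 = 59.991059
L = 2.75 × 59.991059 = 164.975413
V = π·1² × L = 3.141593 × 164.975413 = 518.285545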